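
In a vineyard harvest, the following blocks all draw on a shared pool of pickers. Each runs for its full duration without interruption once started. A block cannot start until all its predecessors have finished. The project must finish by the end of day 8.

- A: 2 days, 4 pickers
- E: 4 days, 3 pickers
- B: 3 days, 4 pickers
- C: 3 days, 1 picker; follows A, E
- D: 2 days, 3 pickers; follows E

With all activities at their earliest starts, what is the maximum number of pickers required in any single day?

Early-start schedule: A@1, E@1, B@1, C@5, D@5.
Load per day: day 1: 11, day 2: 11, day 3: 7, day 4: 3, day 5: 4, day 6: 4, day 7: 1, day 8: 0.
Peak is 11.

11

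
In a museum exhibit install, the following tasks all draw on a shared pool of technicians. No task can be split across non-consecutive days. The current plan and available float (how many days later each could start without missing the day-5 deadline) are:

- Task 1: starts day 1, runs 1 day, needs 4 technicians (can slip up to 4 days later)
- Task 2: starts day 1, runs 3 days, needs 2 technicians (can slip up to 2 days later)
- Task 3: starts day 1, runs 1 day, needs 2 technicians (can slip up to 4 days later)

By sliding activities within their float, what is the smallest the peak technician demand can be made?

Early-start (Task 1@1, Task 2@1, Task 3@1) gives peak 8: d1:8  d2:2  d3:2  d4:0  d5:0.
Shift Task 2→2, Task 3→2.
Schedule Task 1@1, Task 2@2, Task 3@2: d1:4  d2:4  d3:2  d4:2  d5:0 — peak 4.

4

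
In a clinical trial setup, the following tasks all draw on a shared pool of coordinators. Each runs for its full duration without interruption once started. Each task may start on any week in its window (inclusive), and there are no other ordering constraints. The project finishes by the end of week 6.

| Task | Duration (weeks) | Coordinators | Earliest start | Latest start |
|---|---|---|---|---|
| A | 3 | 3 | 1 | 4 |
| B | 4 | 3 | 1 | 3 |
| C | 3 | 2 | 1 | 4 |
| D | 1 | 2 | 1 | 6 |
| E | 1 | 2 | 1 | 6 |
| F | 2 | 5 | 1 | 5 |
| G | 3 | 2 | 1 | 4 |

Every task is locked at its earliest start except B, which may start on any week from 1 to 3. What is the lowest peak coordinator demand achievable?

B@1: w1:19  w2:15  w3:10  w4:3  w5:0  w6:0 → peak 19
B@2: w1:16  w2:15  w3:10  w4:3  w5:3  w6:0 → peak 16
B@3: w1:16  w2:12  w3:10  w4:3  w5:3  w6:3 → peak 16
Best is B@2, peak 16.

16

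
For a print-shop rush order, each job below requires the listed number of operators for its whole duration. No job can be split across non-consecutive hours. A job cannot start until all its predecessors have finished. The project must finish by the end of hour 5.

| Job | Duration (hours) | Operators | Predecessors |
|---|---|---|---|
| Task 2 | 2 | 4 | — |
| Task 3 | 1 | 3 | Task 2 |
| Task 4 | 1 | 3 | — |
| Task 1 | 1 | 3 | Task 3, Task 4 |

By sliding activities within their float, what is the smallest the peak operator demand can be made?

4

Early-start (Task 2@1, Task 3@3, Task 4@1, Task 1@4) gives peak 7: h1:7  h2:4  h3:3  h4:3  h5:0.
Shift Task 4→4, Task 1→5.
Schedule Task 2@1, Task 3@3, Task 4@4, Task 1@5: h1:4  h2:4  h3:3  h4:3  h5:3 — peak 4.
Total operator-hours = 17 over 5 hours ⇒ peak ≥ ⌈17/5⌉ = 4, so 4 is optimal.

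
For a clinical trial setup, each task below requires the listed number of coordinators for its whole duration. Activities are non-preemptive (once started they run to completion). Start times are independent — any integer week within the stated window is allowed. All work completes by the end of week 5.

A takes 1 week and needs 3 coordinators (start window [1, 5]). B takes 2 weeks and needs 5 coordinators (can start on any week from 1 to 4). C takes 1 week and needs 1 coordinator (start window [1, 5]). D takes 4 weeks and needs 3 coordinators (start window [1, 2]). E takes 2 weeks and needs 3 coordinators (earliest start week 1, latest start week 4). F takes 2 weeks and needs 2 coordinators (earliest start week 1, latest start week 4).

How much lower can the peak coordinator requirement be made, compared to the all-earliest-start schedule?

Early-start peak: w1:17  w2:13  w3:3  w4:3  w5:0 ⇒ 17.
Leveled (A@1, B@1, C@3, D@2, E@3, F@4): w1:8  w2:8  w3:7  w4:8  w5:5 ⇒ 8.
Reduction 17 − 8 = 9.

9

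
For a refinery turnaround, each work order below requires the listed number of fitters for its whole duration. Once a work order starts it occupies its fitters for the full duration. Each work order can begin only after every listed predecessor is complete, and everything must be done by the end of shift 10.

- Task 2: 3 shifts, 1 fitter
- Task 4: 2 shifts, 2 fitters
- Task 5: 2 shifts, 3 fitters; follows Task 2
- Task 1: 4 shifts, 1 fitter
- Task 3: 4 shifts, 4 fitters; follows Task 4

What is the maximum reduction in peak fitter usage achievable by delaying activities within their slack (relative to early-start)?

4

Early-start peak: s1:4  s2:4  s3:6  s4:8  s5:7  s6:4  s7:0  s8:0  s9:0  s10:0 ⇒ 8.
Leveled (Task 2@1, Task 4@1, Task 5@4, Task 1@1, Task 3@6): s1:4  s2:4  s3:2  s4:4  s5:3  s6:4  s7:4  s8:4  s9:4  s10:0 ⇒ 4.
Reduction 8 − 4 = 4.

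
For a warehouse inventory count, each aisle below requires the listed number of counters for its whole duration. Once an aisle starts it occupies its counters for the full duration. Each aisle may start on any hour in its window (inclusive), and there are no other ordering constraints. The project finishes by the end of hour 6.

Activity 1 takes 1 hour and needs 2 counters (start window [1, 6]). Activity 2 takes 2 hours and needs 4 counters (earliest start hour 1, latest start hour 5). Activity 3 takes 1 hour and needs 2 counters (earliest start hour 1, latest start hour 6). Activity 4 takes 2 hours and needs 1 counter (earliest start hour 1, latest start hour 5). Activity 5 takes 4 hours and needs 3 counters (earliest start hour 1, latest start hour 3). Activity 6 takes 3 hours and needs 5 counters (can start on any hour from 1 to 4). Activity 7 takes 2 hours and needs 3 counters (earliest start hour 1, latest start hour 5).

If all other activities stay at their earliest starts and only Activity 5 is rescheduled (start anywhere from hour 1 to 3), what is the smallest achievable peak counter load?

Activity 5@1: h1:20  h2:16  h3:8  h4:3  h5:0  h6:0 → peak 20
Activity 5@2: h1:17  h2:16  h3:8  h4:3  h5:3  h6:0 → peak 17
Activity 5@3: h1:17  h2:13  h3:8  h4:3  h5:3  h6:3 → peak 17
Best is Activity 5@2, peak 17.

17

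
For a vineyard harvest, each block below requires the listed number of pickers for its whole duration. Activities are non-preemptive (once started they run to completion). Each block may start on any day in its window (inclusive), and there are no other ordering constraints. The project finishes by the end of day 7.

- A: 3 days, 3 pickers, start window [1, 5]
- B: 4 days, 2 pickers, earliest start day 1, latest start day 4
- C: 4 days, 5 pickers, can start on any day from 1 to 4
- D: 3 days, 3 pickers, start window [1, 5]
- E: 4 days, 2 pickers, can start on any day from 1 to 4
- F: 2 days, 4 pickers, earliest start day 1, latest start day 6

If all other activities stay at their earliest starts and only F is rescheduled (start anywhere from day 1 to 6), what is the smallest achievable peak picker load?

15

F@1: d1:19  d2:19  d3:15  d4:9  d5:0  d6:0  d7:0 → peak 19
F@2: d1:15  d2:19  d3:19  d4:9  d5:0  d6:0  d7:0 → peak 19
F@3: d1:15  d2:15  d3:19  d4:13  d5:0  d6:0  d7:0 → peak 19
F@4: d1:15  d2:15  d3:15  d4:13  d5:4  d6:0  d7:0 → peak 15
F@5: d1:15  d2:15  d3:15  d4:9  d5:4  d6:4  d7:0 → peak 15
F@6: d1:15  d2:15  d3:15  d4:9  d5:0  d6:4  d7:4 → peak 15
Best is F@4, peak 15.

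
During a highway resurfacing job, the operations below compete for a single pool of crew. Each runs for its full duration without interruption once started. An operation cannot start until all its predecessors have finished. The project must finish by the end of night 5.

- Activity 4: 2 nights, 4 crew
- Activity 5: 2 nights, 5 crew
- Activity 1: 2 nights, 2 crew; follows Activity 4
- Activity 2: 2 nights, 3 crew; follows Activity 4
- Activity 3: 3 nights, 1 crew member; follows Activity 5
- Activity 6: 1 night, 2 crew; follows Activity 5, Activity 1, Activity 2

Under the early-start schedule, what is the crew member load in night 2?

9

At early start, night 2 has: Activity 4, Activity 5.
Demand: 4 + 5 = 9.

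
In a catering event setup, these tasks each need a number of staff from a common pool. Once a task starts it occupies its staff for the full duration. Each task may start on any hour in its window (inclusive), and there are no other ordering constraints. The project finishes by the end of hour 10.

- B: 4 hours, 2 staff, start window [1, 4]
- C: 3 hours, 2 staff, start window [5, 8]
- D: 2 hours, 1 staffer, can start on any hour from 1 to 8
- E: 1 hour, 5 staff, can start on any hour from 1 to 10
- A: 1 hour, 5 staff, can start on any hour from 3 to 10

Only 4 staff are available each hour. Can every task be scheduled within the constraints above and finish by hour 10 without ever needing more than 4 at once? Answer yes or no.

no

The minimum achievable peak is 5; 4 < 5, so no feasible schedule stays within the cap.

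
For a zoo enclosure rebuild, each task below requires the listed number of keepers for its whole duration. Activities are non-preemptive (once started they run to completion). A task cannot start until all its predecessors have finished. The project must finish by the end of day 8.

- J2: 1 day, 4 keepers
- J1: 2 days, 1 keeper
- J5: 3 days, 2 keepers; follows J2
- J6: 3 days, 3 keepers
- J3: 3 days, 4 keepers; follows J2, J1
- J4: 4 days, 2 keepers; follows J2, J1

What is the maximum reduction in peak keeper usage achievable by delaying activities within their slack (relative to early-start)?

Early-start peak: d1:8  d2:6  d3:11  d4:8  d5:6  d6:2  d7:0  d8:0 ⇒ 11.
Leveled (J2@1, J1@1, J5@2, J6@2, J3@5, J4@5): d1:5  d2:6  d3:5  d4:5  d5:6  d6:6  d7:6  d8:2 ⇒ 6.
Reduction 11 − 6 = 5.

5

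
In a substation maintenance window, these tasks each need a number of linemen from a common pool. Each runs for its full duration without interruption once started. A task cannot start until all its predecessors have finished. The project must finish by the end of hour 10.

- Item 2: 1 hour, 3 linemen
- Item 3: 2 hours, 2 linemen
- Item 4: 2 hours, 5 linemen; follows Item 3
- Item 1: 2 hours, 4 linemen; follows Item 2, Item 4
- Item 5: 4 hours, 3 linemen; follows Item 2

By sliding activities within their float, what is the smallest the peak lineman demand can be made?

Early-start (Item 2@1, Item 3@1, Item 4@3, Item 1@5, Item 5@2) gives peak 8: h1:5  h2:5  h3:8  h4:8  h5:7  h6:4  h7:0  h8:0  h9:0  h10:0.
Shift Item 5→7.
Schedule Item 2@1, Item 3@1, Item 4@3, Item 1@5, Item 5@7: h1:5  h2:2  h3:5  h4:5  h5:4  h6:4  h7:3  h8:3  h9:3  h10:3 — peak 5.

5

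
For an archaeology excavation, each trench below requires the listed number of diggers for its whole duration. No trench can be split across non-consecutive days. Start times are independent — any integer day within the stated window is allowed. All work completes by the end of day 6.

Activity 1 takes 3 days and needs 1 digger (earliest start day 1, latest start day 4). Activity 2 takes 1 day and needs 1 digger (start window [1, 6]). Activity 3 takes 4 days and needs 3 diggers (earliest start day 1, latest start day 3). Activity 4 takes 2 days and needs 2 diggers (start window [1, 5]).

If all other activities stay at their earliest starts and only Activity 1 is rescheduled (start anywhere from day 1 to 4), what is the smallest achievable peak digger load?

6

Activity 1@1: d1:7  d2:6  d3:4  d4:3  d5:0  d6:0 → peak 7
Activity 1@2: d1:6  d2:6  d3:4  d4:4  d5:0  d6:0 → peak 6
Activity 1@3: d1:6  d2:5  d3:4  d4:4  d5:1  d6:0 → peak 6
Activity 1@4: d1:6  d2:5  d3:3  d4:4  d5:1  d6:1 → peak 6
Best is Activity 1@2, peak 6.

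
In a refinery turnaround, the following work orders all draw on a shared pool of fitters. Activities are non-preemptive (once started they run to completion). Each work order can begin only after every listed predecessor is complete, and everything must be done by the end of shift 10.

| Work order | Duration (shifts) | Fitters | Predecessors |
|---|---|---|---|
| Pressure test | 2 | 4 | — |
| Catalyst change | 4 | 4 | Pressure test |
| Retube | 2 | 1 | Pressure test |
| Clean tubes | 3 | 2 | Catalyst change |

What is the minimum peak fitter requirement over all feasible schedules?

4

Early-start (Pressure test@1, Catalyst change@3, Retube@3, Clean tubes@7) gives peak 5: s1:4  s2:4  s3:5  s4:5  s5:4  s6:4  s7:2  s8:2  s9:2  s10:0.
Shift Retube→7.
Schedule Pressure test@1, Catalyst change@3, Retube@7, Clean tubes@7: s1:4  s2:4  s3:4  s4:4  s5:4  s6:4  s7:3  s8:3  s9:2  s10:0 — peak 4.
Total fitter-shifts = 32 over 10 shifts ⇒ peak ≥ ⌈32/10⌉ = 4, so 4 is optimal.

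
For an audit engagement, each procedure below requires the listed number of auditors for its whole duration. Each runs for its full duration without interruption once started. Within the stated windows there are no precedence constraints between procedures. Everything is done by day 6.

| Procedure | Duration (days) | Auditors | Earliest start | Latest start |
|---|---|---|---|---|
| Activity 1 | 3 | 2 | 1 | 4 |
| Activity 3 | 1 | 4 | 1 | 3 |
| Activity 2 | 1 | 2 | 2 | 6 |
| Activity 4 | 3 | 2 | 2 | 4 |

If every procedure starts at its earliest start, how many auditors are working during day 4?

2

At early start, day 4 has: Activity 4.
Demand: 2 = 2.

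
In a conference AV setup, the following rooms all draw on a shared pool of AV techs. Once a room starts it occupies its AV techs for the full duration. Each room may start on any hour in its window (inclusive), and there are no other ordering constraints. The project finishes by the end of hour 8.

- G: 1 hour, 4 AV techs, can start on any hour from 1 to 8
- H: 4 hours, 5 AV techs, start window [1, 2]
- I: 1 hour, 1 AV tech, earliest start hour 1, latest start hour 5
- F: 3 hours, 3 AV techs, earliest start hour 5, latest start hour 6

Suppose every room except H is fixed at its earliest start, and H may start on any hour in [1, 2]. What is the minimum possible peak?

H@1: h1:10  h2:5  h3:5  h4:5  h5:3  h6:3  h7:3  h8:0 → peak 10
H@2: h1:5  h2:5  h3:5  h4:5  h5:8  h6:3  h7:3  h8:0 → peak 8
Best is H@2, peak 8.

8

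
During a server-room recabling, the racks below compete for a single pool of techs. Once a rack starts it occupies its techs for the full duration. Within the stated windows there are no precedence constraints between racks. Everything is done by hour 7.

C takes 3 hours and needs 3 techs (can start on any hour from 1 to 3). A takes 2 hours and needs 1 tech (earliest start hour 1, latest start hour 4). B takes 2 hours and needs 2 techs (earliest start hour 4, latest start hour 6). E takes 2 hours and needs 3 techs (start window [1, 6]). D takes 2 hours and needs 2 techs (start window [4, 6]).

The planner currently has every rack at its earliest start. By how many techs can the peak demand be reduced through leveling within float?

Early-start peak: h1:7  h2:7  h3:3  h4:4  h5:4  h6:0  h7:0 ⇒ 7.
Leveled (C@1, A@1, B@4, E@6, D@4): h1:4  h2:4  h3:3  h4:4  h5:4  h6:3  h7:3 ⇒ 4.
Reduction 7 − 4 = 3.

3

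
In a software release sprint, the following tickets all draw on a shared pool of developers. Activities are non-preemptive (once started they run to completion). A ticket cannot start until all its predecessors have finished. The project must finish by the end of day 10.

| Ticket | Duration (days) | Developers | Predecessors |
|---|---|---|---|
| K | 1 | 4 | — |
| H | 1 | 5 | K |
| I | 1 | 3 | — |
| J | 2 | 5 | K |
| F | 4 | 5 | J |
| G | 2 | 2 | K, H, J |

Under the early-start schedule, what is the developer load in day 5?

7

At early start, day 5 has: F, G.
Demand: 5 + 2 = 7.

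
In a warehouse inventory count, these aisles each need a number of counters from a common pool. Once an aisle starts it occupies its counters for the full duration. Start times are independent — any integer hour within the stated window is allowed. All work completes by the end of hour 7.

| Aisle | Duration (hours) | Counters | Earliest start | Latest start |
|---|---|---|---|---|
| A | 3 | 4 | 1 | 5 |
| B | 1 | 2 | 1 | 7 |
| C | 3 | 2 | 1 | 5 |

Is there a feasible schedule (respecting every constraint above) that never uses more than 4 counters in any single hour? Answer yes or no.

yes

Schedule A@1, B@4, C@4: h1:4  h2:4  h3:4  h4:4  h5:2  h6:2  h7:0 — peak 4 ≤ 4.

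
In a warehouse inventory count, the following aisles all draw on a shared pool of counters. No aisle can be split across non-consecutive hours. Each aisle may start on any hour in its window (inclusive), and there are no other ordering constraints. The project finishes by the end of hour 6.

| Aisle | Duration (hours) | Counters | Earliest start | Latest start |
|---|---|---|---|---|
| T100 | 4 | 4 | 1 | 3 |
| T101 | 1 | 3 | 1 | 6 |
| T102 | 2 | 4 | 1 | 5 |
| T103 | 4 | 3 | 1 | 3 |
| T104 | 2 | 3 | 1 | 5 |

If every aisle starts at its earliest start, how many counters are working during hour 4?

At early start, hour 4 has: T100, T103.
Demand: 4 + 3 = 7.

7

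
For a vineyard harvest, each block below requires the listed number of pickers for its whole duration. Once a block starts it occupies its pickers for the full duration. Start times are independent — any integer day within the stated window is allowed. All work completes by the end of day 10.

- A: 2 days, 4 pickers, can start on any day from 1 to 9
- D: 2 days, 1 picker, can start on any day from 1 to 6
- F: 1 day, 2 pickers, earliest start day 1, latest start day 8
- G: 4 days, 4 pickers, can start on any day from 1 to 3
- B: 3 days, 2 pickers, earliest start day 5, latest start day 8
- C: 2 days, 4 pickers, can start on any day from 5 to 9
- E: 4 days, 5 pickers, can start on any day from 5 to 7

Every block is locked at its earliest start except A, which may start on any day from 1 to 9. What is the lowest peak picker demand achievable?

A@1: d1:11  d2:9  d3:4  d4:4  d5:11  d6:11  d7:7  d8:5  d9:0  d10:0 → peak 11
A@2: d1:7  d2:9  d3:8  d4:4  d5:11  d6:11  d7:7  d8:5  d9:0  d10:0 → peak 11
A@3: d1:7  d2:5  d3:8  d4:8  d5:11  d6:11  d7:7  d8:5  d9:0  d10:0 → peak 11
A@4: d1:7  d2:5  d3:4  d4:8  d5:15  d6:11  d7:7  d8:5  d9:0  d10:0 → peak 15
A@5: d1:7  d2:5  d3:4  d4:4  d5:15  d6:15  d7:7  d8:5  d9:0  d10:0 → peak 15
A@6: d1:7  d2:5  d3:4  d4:4  d5:11  d6:15  d7:11  d8:5  d9:0  d10:0 → peak 15
A@7: d1:7  d2:5  d3:4  d4:4  d5:11  d6:11  d7:11  d8:9  d9:0  d10:0 → peak 11
A@8: d1:7  d2:5  d3:4  d4:4  d5:11  d6:11  d7:7  d8:9  d9:4  d10:0 → peak 11
A@9: d1:7  d2:5  d3:4  d4:4  d5:11  d6:11  d7:7  d8:5  d9:4  d10:4 → peak 11
Best is A@1, peak 11.

11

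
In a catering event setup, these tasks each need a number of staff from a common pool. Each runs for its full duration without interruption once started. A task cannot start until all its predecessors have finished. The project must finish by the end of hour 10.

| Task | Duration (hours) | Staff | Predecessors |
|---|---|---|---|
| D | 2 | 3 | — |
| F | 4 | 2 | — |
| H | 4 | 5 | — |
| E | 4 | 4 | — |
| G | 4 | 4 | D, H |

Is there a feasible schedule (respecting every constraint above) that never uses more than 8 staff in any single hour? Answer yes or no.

Schedule D@1, F@1, H@3, E@7, G@7: h1:5  h2:5  h3:7  h4:7  h5:5  h6:5  h7:8  h8:8  h9:8  h10:8 — peak 8 ≤ 8.

yes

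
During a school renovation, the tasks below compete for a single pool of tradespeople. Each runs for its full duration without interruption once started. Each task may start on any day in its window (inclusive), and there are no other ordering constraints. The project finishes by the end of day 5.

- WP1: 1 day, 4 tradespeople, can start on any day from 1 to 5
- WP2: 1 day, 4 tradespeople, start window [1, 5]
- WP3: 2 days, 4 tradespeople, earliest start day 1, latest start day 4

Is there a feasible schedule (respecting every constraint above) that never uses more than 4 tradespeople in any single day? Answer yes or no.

Schedule WP1@1, WP2@2, WP3@3: d1:4  d2:4  d3:4  d4:4  d5:0 — peak 4 ≤ 4.

yes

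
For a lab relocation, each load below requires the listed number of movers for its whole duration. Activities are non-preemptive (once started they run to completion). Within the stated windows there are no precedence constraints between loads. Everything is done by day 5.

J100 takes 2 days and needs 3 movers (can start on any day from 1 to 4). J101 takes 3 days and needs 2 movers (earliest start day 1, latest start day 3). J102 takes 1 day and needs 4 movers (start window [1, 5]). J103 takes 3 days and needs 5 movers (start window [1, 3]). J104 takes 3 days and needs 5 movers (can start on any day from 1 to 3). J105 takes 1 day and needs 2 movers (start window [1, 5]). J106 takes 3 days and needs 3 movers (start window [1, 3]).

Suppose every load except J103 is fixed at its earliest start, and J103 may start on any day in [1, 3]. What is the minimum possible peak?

J103@1: d1:24  d2:18  d3:15  d4:0  d5:0 → peak 24
J103@2: d1:19  d2:18  d3:15  d4:5  d5:0 → peak 19
J103@3: d1:19  d2:13  d3:15  d4:5  d5:5 → peak 19
Best is J103@2, peak 19.

19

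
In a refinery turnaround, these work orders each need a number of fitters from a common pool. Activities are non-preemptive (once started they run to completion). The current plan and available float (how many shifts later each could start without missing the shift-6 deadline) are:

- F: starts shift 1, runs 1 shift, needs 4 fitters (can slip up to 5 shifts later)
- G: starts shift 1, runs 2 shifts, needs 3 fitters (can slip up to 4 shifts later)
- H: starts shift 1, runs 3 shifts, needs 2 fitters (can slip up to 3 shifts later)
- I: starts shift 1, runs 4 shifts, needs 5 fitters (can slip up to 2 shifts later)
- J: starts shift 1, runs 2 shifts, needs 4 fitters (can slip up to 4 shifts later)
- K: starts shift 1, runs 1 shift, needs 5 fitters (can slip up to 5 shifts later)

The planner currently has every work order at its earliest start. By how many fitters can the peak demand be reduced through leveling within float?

Early-start peak: s1:23  s2:14  s3:7  s4:5  s5:0  s6:0 ⇒ 23.
Leveled (F@2, G@1, H@2, I@3, J@5, K@1): s1:8  s2:9  s3:7  s4:7  s5:9  s6:9 ⇒ 9.
Reduction 23 − 9 = 14.

14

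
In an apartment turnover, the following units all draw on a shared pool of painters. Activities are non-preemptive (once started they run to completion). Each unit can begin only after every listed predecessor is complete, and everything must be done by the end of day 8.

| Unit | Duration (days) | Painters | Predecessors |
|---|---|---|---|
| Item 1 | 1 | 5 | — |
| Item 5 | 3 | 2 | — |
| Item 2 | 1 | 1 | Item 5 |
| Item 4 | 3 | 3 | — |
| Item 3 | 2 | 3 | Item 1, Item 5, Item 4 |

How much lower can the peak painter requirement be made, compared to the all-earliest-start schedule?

5

Early-start peak: d1:10  d2:5  d3:5  d4:4  d5:3  d6:0  d7:0  d8:0 ⇒ 10.
Leveled (Item 1@1, Item 5@2, Item 2@5, Item 4@2, Item 3@5): d1:5  d2:5  d3:5  d4:5  d5:4  d6:3  d7:0  d8:0 ⇒ 5.
Reduction 10 − 5 = 5.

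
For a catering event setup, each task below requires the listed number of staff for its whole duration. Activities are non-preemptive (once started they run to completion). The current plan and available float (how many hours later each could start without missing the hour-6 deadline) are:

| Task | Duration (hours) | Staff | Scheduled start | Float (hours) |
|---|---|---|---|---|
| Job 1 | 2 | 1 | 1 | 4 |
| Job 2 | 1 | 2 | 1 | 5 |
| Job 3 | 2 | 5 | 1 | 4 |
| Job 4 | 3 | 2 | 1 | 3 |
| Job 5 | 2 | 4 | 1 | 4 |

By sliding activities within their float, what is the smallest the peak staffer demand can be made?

6

Early-start (Job 1@1, Job 2@1, Job 3@1, Job 4@1, Job 5@1) gives peak 14: h1:14  h2:12  h3:2  h4:0  h5:0  h6:0.
Shift Job 3→2, Job 4→4, Job 5→4.
Schedule Job 1@1, Job 2@1, Job 3@2, Job 4@4, Job 5@4: h1:3  h2:6  h3:5  h4:6  h5:6  h6:2 — peak 6.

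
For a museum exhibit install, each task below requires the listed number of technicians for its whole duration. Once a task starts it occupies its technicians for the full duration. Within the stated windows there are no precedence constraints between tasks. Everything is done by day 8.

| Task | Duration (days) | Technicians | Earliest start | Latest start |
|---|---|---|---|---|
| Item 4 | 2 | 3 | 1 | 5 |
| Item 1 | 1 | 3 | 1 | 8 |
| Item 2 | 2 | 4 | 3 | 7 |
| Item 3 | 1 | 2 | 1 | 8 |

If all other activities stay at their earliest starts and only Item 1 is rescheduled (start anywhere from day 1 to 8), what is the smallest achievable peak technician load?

5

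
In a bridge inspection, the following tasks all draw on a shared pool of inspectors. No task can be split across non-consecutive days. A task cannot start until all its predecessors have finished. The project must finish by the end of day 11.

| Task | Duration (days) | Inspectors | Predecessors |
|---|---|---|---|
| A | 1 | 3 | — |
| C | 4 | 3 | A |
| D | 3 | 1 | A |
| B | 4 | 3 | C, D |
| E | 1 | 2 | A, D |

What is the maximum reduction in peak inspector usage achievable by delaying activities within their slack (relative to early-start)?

Early-start peak: d1:3  d2:4  d3:4  d4:4  d5:5  d6:3  d7:3  d8:3  d9:3  d10:0  d11:0 ⇒ 5.
Leveled (A@1, C@2, D@2, B@6, E@10): d1:3  d2:4  d3:4  d4:4  d5:3  d6:3  d7:3  d8:3  d9:3  d10:2  d11:0 ⇒ 4.
Reduction 5 − 4 = 1.

1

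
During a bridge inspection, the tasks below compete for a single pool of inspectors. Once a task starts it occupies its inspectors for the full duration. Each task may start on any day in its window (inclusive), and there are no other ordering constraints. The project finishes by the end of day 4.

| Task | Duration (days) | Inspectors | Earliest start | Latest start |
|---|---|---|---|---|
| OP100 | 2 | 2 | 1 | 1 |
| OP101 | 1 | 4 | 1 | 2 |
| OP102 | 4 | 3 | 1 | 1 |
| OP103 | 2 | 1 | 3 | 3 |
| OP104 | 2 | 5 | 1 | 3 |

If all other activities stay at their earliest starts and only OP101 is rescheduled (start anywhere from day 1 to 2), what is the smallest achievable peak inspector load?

14

OP101@1: d1:14  d2:10  d3:4  d4:4 → peak 14
OP101@2: d1:10  d2:14  d3:4  d4:4 → peak 14
Best is OP101@1, peak 14.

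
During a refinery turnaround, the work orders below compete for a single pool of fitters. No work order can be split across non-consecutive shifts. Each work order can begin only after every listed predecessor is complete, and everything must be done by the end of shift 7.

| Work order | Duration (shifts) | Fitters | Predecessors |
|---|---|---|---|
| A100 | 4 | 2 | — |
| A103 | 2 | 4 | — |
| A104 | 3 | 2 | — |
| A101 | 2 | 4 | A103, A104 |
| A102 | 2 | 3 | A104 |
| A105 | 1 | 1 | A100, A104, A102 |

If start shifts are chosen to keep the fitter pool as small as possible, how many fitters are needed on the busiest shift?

Early-start (A100@1, A103@1, A104@1, A101@4, A102@4, A105@6) gives peak 9: s1:8  s2:8  s3:4  s4:9  s5:7  s6:1  s7:0.
Shift A100→3, A101→6, A105→7.
Schedule A100@3, A103@1, A104@1, A101@6, A102@4, A105@7: s1:6  s2:6  s3:4  s4:5  s5:5  s6:6  s7:5 — peak 6.
Total fitter-shifts = 37 over 7 shifts ⇒ peak ≥ ⌈37/7⌉ = 6, so 6 is optimal.

6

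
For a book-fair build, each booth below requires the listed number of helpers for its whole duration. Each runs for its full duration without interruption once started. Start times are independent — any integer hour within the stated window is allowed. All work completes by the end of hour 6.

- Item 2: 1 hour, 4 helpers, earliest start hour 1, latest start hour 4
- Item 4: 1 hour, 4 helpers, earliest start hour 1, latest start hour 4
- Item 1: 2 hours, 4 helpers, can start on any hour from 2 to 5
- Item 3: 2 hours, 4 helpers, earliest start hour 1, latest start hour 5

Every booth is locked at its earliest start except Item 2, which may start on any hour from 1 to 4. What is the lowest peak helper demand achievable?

8

Item 2@1: h1:12  h2:8  h3:4  h4:0  h5:0  h6:0 → peak 12
Item 2@2: h1:8  h2:12  h3:4  h4:0  h5:0  h6:0 → peak 12
Item 2@3: h1:8  h2:8  h3:8  h4:0  h5:0  h6:0 → peak 8
Item 2@4: h1:8  h2:8  h3:4  h4:4  h5:0  h6:0 → peak 8
Best is Item 2@3, peak 8.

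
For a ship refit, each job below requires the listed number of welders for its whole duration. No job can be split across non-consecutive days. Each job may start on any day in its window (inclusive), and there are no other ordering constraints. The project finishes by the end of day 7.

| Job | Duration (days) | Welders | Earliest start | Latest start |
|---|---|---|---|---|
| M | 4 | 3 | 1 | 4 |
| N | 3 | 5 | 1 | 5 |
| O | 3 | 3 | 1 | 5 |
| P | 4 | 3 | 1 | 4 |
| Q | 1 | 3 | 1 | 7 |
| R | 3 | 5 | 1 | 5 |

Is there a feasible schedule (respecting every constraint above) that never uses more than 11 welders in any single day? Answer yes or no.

yes

Schedule M@1, N@5, O@1, P@1, Q@4, R@5: d1:9  d2:9  d3:9  d4:9  d5:10  d6:10  d7:10 — peak 10 ≤ 11.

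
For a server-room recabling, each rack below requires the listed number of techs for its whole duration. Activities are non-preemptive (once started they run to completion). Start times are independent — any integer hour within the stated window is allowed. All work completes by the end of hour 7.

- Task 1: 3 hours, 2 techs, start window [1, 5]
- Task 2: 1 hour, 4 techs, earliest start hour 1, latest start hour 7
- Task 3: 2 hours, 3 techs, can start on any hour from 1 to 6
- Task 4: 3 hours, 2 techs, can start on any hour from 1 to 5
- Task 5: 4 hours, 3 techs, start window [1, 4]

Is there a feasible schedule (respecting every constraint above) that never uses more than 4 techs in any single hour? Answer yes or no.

Total tech-hours = 34; over 7 hours the average is 34/7 > 4, so some hour must exceed 4.

no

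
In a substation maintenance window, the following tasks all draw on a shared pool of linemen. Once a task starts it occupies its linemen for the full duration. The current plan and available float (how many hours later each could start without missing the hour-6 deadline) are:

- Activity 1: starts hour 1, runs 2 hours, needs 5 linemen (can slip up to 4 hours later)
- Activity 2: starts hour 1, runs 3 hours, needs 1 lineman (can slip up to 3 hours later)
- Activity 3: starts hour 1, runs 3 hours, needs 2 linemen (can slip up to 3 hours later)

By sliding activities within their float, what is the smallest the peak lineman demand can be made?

5

Early-start (Activity 1@1, Activity 2@1, Activity 3@1) gives peak 8: h1:8  h2:8  h3:3  h4:0  h5:0  h6:0.
Shift Activity 2→3, Activity 3→3.
Schedule Activity 1@1, Activity 2@3, Activity 3@3: h1:5  h2:5  h3:3  h4:3  h5:3  h6:0 — peak 5.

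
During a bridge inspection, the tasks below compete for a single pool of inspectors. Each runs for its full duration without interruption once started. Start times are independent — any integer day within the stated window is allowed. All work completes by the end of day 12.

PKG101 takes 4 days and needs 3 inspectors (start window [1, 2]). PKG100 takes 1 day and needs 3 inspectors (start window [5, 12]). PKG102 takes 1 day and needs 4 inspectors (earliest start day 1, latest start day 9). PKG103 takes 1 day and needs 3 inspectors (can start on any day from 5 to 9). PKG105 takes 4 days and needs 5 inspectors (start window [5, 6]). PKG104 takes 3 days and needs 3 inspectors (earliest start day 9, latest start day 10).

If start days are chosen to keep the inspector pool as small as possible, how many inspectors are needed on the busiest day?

Early-start (PKG101@1, PKG100@5, PKG102@1, PKG103@5, PKG105@5, PKG104@9) gives peak 11: d1:7  d2:3  d3:3  d4:3  d5:11  d6:5  d7:5  d8:5  d9:3  d10:3  d11:3  d12:0.
Shift PKG101→2, PKG100→10, PKG105→6, PKG104→10.
Schedule PKG101@2, PKG100@10, PKG102@1, PKG103@5, PKG105@6, PKG104@10: d1:4  d2:3  d3:3  d4:3  d5:6  d6:5  d7:5  d8:5  d9:5  d10:6  d11:3  d12:3 — peak 6.

6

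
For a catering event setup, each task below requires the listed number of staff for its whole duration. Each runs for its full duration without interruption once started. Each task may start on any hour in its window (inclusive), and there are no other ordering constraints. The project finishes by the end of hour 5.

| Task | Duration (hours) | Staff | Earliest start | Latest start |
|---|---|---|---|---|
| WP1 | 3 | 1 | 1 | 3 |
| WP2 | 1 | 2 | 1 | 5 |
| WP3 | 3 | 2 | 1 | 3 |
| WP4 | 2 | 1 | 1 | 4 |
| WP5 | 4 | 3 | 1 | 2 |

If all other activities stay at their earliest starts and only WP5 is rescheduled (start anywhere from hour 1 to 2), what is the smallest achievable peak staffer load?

WP5@1: h1:9  h2:7  h3:6  h4:3  h5:0 → peak 9
WP5@2: h1:6  h2:7  h3:6  h4:3  h5:3 → peak 7
Best is WP5@2, peak 7.

7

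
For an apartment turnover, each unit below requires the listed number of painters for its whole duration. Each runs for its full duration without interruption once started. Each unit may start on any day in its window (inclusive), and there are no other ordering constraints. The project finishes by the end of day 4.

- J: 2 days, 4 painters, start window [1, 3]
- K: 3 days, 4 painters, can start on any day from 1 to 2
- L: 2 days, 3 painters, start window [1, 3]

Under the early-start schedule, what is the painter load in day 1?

11

At early start, day 1 has: J, K, L.
Demand: 4 + 4 + 3 = 11.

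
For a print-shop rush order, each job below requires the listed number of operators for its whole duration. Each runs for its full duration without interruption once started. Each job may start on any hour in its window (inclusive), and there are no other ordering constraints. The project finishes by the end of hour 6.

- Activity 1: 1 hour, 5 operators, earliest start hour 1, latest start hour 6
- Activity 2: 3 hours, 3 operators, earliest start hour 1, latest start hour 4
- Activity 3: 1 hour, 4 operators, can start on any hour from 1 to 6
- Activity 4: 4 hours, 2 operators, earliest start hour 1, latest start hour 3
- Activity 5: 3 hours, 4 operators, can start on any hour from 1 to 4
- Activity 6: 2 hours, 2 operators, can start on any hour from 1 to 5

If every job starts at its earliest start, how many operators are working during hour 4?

At early start, hour 4 has: Activity 4.
Demand: 2 = 2.

2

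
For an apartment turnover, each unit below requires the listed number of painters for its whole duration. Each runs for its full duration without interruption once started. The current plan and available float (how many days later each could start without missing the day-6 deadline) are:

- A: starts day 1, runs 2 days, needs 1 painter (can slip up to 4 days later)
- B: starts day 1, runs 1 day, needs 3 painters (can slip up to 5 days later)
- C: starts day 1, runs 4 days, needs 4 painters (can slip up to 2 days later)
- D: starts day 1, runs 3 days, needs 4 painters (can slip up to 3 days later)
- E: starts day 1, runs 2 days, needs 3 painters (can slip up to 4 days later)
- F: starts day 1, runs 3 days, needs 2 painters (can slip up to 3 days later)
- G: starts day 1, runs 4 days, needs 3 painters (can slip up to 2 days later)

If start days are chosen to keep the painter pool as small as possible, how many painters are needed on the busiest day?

11

Early-start (A@1, B@1, C@1, D@1, E@1, F@1, G@1) gives peak 20: d1:20  d2:17  d3:13  d4:7  d5:0  d6:0.
Shift D→4, E→5, G→2.
Schedule A@1, B@1, C@1, D@4, E@5, F@1, G@2: d1:10  d2:10  d3:9  d4:11  d5:10  d6:7 — peak 11.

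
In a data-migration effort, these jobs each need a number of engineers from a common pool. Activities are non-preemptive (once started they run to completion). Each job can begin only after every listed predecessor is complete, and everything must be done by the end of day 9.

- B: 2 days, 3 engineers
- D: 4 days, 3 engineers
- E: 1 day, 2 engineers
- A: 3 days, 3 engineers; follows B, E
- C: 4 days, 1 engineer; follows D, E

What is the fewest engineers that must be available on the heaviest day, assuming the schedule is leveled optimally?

Early-start (B@1, D@1, E@1, A@3, C@5) gives peak 8: d1:8  d2:6  d3:6  d4:6  d5:4  d6:1  d7:1  d8:1  d9:0.
Shift B→5, A→7.
Schedule B@5, D@1, E@1, A@7, C@5: d1:5  d2:3  d3:3  d4:3  d5:4  d6:4  d7:4  d8:4  d9:3 — peak 5.

5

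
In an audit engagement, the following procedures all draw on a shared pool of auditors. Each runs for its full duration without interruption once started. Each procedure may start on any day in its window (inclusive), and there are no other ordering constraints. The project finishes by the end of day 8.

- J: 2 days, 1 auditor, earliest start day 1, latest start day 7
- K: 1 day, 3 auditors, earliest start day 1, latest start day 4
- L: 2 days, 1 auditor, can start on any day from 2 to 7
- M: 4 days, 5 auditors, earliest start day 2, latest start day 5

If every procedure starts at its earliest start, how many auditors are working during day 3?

At early start, day 3 has: L, M.
Demand: 1 + 5 = 6.

6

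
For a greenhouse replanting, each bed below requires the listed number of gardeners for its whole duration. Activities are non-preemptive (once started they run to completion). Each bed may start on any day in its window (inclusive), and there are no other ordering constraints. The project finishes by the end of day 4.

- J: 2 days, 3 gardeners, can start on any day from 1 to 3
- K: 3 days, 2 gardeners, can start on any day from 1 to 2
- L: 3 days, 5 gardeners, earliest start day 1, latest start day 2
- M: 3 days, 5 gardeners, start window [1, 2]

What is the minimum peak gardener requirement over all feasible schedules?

Schedule J@1, K@1, L@1, M@1: d1:15  d2:15  d3:12  d4:0 — peak 15.
No arrangement of the 24 feasible schedules does better.

15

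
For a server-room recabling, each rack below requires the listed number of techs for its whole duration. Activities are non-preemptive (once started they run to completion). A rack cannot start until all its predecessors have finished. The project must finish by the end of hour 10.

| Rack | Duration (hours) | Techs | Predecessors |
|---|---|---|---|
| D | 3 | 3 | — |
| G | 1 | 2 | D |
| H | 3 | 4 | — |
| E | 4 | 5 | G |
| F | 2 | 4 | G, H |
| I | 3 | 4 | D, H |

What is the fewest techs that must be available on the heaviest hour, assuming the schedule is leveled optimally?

Early-start (D@1, G@4, H@1, E@5, F@5, I@4) gives peak 13: h1:7  h2:7  h3:7  h4:6  h5:13  h6:13  h7:5  h8:5  h9:0  h10:0.
Shift E→7.
Schedule D@1, G@4, H@1, E@7, F@5, I@4: h1:7  h2:7  h3:7  h4:6  h5:8  h6:8  h7:5  h8:5  h9:5  h10:5 — peak 8.

8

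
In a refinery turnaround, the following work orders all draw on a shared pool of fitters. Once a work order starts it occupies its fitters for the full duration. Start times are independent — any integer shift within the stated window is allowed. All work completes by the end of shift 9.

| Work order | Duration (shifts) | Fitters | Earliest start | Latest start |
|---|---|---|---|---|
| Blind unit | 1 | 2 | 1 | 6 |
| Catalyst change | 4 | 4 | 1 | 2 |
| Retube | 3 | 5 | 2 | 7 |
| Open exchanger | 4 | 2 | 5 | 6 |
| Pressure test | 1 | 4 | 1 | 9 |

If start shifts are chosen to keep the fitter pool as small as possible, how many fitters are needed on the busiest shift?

7

Early-start (Blind unit@1, Catalyst change@1, Retube@2, Open exchanger@5, Pressure test@1) gives peak 10: s1:10  s2:9  s3:9  s4:9  s5:2  s6:2  s7:2  s8:2  s9:0.
Shift Retube→5, Pressure test→8.
Schedule Blind unit@1, Catalyst change@1, Retube@5, Open exchanger@5, Pressure test@8: s1:6  s2:4  s3:4  s4:4  s5:7  s6:7  s7:7  s8:6  s9:0 — peak 7.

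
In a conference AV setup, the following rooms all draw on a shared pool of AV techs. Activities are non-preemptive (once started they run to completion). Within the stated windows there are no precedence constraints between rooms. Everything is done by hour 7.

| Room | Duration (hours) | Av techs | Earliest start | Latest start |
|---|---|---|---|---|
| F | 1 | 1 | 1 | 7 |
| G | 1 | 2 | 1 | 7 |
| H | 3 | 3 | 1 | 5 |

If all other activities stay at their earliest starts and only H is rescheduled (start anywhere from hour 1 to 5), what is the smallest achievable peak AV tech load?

3

H@1: h1:6  h2:3  h3:3  h4:0  h5:0  h6:0  h7:0 → peak 6
H@2: h1:3  h2:3  h3:3  h4:3  h5:0  h6:0  h7:0 → peak 3
H@3: h1:3  h2:0  h3:3  h4:3  h5:3  h6:0  h7:0 → peak 3
H@4: h1:3  h2:0  h3:0  h4:3  h5:3  h6:3  h7:0 → peak 3
H@5: h1:3  h2:0  h3:0  h4:0  h5:3  h6:3  h7:3 → peak 3
Best is H@2, peak 3.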